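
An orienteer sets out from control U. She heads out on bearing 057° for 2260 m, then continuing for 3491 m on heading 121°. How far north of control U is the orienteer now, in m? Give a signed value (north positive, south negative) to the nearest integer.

-567 m

Leg 1 (057°, 2260 m): east 2260 sin 57° = 1895.40, north 2260 cos 57° = 1230.88
Leg 2 (121°, 3491 m): east 3491 sin 121° = 2992.37, north 3491 cos 121° = -1798.00
Net north component: -567.11 m.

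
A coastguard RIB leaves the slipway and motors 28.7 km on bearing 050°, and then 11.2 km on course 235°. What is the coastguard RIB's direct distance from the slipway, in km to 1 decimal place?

Leg 1 (050°, 28.7 km): east 28.7 sin 50° = 21.99, north 28.7 cos 50° = 18.45
Leg 2 (235°, 11.2 km): east 11.2 sin 235° = -9.17, north 11.2 cos 235° = -6.42
Net: 12.81 east, 12.02 north. Distance = √((12.81)² + (12.02)²) = 17.570 km.

17.6 km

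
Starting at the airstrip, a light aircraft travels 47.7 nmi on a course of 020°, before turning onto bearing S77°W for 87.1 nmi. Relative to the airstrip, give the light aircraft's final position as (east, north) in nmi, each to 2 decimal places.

(-68.55, 25.23)

Leg 1 (020°, 47.7 nmi): east 47.7 sin 20° = 16.31, north 47.7 cos 20° = 44.82
Leg 2 (S77°W, 87.1 nmi): east 87.1 sin 257° = -84.87, north 87.1 cos 257° = -19.59
Summing: -68.55 nmi east, 25.23 nmi north → (-68.55, 25.23).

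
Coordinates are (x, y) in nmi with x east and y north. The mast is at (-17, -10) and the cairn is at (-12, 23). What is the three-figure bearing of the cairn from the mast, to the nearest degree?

009°

Δeast = -12 − -17 = 5.00; Δnorth = 23 − -10 = 33.00.
Bearing = atan2(Δeast, Δnorth) mod 360° = 8.62° ≈ 009°.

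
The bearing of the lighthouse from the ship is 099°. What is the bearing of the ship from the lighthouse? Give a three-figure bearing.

Back-bearing = 099° + 180° = 279°.

279°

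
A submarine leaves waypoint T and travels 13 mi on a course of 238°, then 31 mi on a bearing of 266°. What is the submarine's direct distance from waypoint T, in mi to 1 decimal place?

Leg 1 (238°, 13 mi): east 13 sin 238° = -11.02, north 13 cos 238° = -6.89
Leg 2 (266°, 31 mi): east 31 sin 266° = -30.92, north 31 cos 266° = -2.16
Net: -41.95 east, -9.05 north. Distance = √((-41.95)² + (-9.05)²) = 42.915 mi.

42.9 mi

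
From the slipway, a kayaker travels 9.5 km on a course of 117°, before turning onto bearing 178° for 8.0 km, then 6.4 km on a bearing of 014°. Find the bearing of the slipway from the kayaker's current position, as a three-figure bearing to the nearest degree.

Leg 1 (117°, 9.5 km): east 9.5 sin 117° = 8.46, north 9.5 cos 117° = -4.31
Leg 2 (178°, 8.0 km): east 8.0 sin 178° = 0.28, north 8.0 cos 178° = -8.00
Leg 3 (014°, 6.4 km): east 6.4 sin 14° = 1.55, north 6.4 cos 14° = 6.21
Net displacement: 10.29 east, -6.10 north. Direction back to start is (-10.29, 6.10): bearing = atan2(-10.29, 6.10) mod 360° = 300.65° ≈ 301°.

301°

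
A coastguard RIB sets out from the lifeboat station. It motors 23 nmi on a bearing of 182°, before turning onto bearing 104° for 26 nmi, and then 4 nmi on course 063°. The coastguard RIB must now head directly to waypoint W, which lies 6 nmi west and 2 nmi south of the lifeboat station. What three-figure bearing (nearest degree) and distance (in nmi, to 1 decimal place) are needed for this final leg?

Leg 1 (182°, 23 nmi): east 23 sin 182° = -0.80, north 23 cos 182° = -22.99
Leg 2 (104°, 26 nmi): east 26 sin 104° = 25.23, north 26 cos 104° = -6.29
Leg 3 (063°, 4 nmi): east 4 sin 63° = 3.56, north 4 cos 63° = 1.82
Current position: (27.99, -27.46). Target: (-6, -2). Remaining: Δeast = -33.99, Δnorth = 25.46.
Bearing = atan2(-33.99, 25.46) mod 360° = 306.84°; distance = √((-33.99)² + (25.46)²) = 42.467 nmi.

307°, 42.5 nmi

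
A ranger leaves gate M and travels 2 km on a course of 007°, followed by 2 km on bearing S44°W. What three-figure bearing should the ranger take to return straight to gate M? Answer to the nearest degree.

Leg 1 (007°, 2 km): east 2 sin 7° = 0.24, north 2 cos 7° = 1.99
Leg 2 (S44°W, 2 km): east 2 sin 224° = -1.39, north 2 cos 224° = -1.44
Net displacement: -1.15 east, 0.55 north. Direction back to start is (1.15, -0.55): bearing = atan2(1.15, -0.55) mod 360° = 115.50° ≈ 115°.

115°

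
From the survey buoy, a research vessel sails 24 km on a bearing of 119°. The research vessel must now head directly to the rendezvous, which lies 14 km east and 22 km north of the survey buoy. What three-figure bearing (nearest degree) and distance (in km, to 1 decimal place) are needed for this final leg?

Leg 1 (119°, 24 km): east 24 sin 119° = 20.99, north 24 cos 119° = -11.64
Current position: (20.99, -11.64). Target: (14, 22). Remaining: Δeast = -6.99, Δnorth = 33.64.
Bearing = atan2(-6.99, 33.64) mod 360° = 348.26°; distance = √((-6.99)² + (33.64)²) = 34.354 km.

348°, 34.4 km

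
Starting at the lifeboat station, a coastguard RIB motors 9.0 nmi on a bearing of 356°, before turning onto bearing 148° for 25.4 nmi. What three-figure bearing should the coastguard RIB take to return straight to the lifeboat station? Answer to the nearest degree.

314°

Leg 1 (356°, 9.0 nmi): east 9.0 sin 356° = -0.63, north 9.0 cos 356° = 8.98
Leg 2 (148°, 25.4 nmi): east 25.4 sin 148° = 13.46, north 25.4 cos 148° = -21.54
Net displacement: 12.83 east, -12.56 north. Direction back to start is (-12.83, 12.56): bearing = atan2(-12.83, 12.56) mod 360° = 314.39° ≈ 314°.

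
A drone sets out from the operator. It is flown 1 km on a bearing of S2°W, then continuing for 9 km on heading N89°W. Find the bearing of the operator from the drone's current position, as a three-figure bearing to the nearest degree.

Leg 1 (S2°W, 1 km): east 1 sin 182° = -0.03, north 1 cos 182° = -1.00
Leg 2 (N89°W, 9 km): east 9 sin 271° = -9.00, north 9 cos 271° = 0.16
Net displacement: -9.03 east, -0.84 north. Direction back to start is (9.03, 0.84): bearing = atan2(9.03, 0.84) mod 360° = 84.67° ≈ 085°.

085°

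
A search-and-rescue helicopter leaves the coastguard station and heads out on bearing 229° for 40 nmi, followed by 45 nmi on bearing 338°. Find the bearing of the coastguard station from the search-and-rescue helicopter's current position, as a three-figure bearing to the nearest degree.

Leg 1 (229°, 40 nmi): east 40 sin 229° = -30.19, north 40 cos 229° = -26.24
Leg 2 (338°, 45 nmi): east 45 sin 338° = -16.86, north 45 cos 338° = 41.72
Net displacement: -47.05 east, 15.48 north. Direction back to start is (47.05, -15.48): bearing = atan2(47.05, -15.48) mod 360° = 108.21° ≈ 108°.

108°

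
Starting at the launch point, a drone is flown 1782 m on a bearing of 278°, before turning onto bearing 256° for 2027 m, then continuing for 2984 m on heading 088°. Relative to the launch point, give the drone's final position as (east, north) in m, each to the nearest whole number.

Leg 1 (278°, 1782 m): east 1782 sin 278° = -1764.66, north 1782 cos 278° = 248.01
Leg 2 (256°, 2027 m): east 2027 sin 256° = -1966.79, north 2027 cos 256° = -490.38
Leg 3 (088°, 2984 m): east 2984 sin 88° = 2982.18, north 2984 cos 88° = 104.14
Summing: -749.26 m east, -138.23 m north → (-749, -138).

(-749, -138)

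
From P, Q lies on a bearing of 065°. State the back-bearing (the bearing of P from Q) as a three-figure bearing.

Back-bearing = 065° + 180° = 245°.

245°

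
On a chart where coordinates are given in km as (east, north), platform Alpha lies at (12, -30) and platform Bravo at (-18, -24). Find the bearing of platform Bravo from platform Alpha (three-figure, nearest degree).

281°

Δeast = -18 − 12 = -30.00; Δnorth = -24 − -30 = 6.00.
Bearing = atan2(Δeast, Δnorth) mod 360° = 281.31° ≈ 281°.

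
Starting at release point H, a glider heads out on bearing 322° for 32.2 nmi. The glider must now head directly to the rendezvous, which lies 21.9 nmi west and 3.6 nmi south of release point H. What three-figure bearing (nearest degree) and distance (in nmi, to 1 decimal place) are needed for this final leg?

Leg 1 (322°, 32.2 nmi): east 32.2 sin 322° = -19.82, north 32.2 cos 322° = 25.37
Current position: (-19.82, 25.37). Target: (-21.9, -3.6). Remaining: Δeast = -2.08, Δnorth = -28.97.
Bearing = atan2(-2.08, -28.97) mod 360° = 184.10°; distance = √((-2.08)² + (-28.97)²) = 29.048 nmi.

184°, 29.0 nmi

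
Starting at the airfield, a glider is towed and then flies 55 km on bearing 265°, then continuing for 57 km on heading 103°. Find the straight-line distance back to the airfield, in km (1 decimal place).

Leg 1 (265°, 55 km): east 55 sin 265° = -54.79, north 55 cos 265° = -4.79
Leg 2 (103°, 57 km): east 57 sin 103° = 55.54, north 57 cos 103° = -12.82
Net: 0.75 east, -17.62 north. Distance = √((0.75)² + (-17.62)²) = 17.632 km.

17.6 km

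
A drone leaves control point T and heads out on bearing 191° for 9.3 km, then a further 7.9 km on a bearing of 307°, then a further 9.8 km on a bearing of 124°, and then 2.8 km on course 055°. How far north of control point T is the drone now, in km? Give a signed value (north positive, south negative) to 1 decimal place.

-8.2 km

Leg 1 (191°, 9.3 km): east 9.3 sin 191° = -1.77, north 9.3 cos 191° = -9.13
Leg 2 (307°, 7.9 km): east 7.9 sin 307° = -6.31, north 7.9 cos 307° = 4.75
Leg 3 (124°, 9.8 km): east 9.8 sin 124° = 8.12, north 9.8 cos 124° = -5.48
Leg 4 (055°, 2.8 km): east 2.8 sin 55° = 2.29, north 2.8 cos 55° = 1.61
Net north component: -8.25 km.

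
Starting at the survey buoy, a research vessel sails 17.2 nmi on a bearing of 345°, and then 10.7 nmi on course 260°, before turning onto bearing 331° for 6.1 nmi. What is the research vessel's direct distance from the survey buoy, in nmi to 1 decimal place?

Leg 1 (345°, 17.2 nmi): east 17.2 sin 345° = -4.45, north 17.2 cos 345° = 16.61
Leg 2 (260°, 10.7 nmi): east 10.7 sin 260° = -10.54, north 10.7 cos 260° = -1.86
Leg 3 (331°, 6.1 nmi): east 6.1 sin 331° = -2.96, north 6.1 cos 331° = 5.34
Net: -17.95 east, 20.09 north. Distance = √((-17.95)² + (20.09)²) = 26.939 nmi.

26.9 nmi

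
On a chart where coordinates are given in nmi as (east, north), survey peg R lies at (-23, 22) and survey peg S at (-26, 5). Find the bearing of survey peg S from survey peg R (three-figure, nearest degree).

Δeast = -26 − -23 = -3.00; Δnorth = 5 − 22 = -17.00.
Bearing = atan2(Δeast, Δnorth) mod 360° = 190.01° ≈ 190°.

190°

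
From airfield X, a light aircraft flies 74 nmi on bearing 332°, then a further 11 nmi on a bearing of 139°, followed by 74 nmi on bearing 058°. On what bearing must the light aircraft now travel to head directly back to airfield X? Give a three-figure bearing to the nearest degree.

Leg 1 (332°, 74 nmi): east 74 sin 332° = -34.74, north 74 cos 332° = 65.34
Leg 2 (139°, 11 nmi): east 11 sin 139° = 7.22, north 11 cos 139° = -8.30
Leg 3 (058°, 74 nmi): east 74 sin 58° = 62.76, north 74 cos 58° = 39.21
Net displacement: 35.23 east, 96.25 north. Direction back to start is (-35.23, -96.25): bearing = atan2(-35.23, -96.25) mod 360° = 200.10° ≈ 200°.

200°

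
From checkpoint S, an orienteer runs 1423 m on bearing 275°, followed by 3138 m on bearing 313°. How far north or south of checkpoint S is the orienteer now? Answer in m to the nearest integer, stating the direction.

Leg 1 (275°, 1423 m): east 1423 sin 275° = -1417.59, north 1423 cos 275° = 124.02
Leg 2 (313°, 3138 m): east 3138 sin 313° = -2294.99, north 3138 cos 313° = 2140.11
Net north component: 2264.13 m.

2264 m north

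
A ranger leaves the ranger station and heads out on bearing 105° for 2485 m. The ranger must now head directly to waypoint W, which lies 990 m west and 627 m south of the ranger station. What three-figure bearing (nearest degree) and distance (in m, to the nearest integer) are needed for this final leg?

270°, 3390 m

Leg 1 (105°, 2485 m): east 2485 sin 105° = 2400.33, north 2485 cos 105° = -643.17
Current position: (2400.33, -643.17). Target: (-990, -627). Remaining: Δeast = -3390.33, Δnorth = 16.17.
Bearing = atan2(-3390.33, 16.17) mod 360° = 270.27°; distance = √((-3390.33)² + (16.17)²) = 3390.364 m.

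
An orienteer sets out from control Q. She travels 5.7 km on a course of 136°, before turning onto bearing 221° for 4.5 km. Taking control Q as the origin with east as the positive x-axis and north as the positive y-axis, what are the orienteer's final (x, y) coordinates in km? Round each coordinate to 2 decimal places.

(1.01, -7.50)

Leg 1 (136°, 5.7 km): east 5.7 sin 136° = 3.96, north 5.7 cos 136° = -4.10
Leg 2 (221°, 4.5 km): east 4.5 sin 221° = -2.95, north 4.5 cos 221° = -3.40
Summing: 1.01 km east, -7.50 km north → (1.01, -7.50).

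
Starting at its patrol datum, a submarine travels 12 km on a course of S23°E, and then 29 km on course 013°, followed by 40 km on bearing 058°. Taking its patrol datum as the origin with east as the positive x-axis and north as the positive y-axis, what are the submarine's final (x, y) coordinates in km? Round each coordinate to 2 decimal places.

(45.13, 38.41)

Leg 1 (S23°E, 12 km): east 12 sin 157° = 4.69, north 12 cos 157° = -11.05
Leg 2 (013°, 29 km): east 29 sin 13° = 6.52, north 29 cos 13° = 28.26
Leg 3 (058°, 40 km): east 40 sin 58° = 33.92, north 40 cos 58° = 21.20
Summing: 45.13 km east, 38.41 km north → (45.13, 38.41).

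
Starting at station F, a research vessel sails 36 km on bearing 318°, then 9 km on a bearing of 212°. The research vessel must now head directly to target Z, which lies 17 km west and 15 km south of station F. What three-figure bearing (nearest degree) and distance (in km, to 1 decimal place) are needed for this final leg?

161°, 36.1 km

Leg 1 (318°, 36 km): east 36 sin 318° = -24.09, north 36 cos 318° = 26.75
Leg 2 (212°, 9 km): east 9 sin 212° = -4.77, north 9 cos 212° = -7.63
Current position: (-28.86, 19.12). Target: (-17, -15). Remaining: Δeast = 11.86, Δnorth = -34.12.
Bearing = atan2(11.86, -34.12) mod 360° = 160.84°; distance = √((11.86)² + (-34.12)²) = 36.123 km.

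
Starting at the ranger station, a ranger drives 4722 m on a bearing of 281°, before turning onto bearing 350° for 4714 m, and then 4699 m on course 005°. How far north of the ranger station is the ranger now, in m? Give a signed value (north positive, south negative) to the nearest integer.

Leg 1 (281°, 4722 m): east 4722 sin 281° = -4635.24, north 4722 cos 281° = 901.00
Leg 2 (350°, 4714 m): east 4714 sin 350° = -818.58, north 4714 cos 350° = 4642.38
Leg 3 (005°, 4699 m): east 4699 sin 5° = 409.54, north 4699 cos 5° = 4681.12
Net north component: 10224.50 m.

10225 m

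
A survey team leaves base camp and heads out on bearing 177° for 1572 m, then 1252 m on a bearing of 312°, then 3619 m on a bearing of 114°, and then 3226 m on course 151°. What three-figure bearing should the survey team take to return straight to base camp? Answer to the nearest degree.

321°

Leg 1 (177°, 1572 m): east 1572 sin 177° = 82.27, north 1572 cos 177° = -1569.85
Leg 2 (312°, 1252 m): east 1252 sin 312° = -930.42, north 1252 cos 312° = 837.75
Leg 3 (114°, 3619 m): east 3619 sin 114° = 3306.12, north 3619 cos 114° = -1471.98
Leg 4 (151°, 3226 m): east 3226 sin 151° = 1564.00, north 3226 cos 151° = -2821.52
Net displacement: 4021.97 east, -5025.60 north. Direction back to start is (-4021.97, 5025.60): bearing = atan2(-4021.97, 5025.60) mod 360° = 321.33° ≈ 321°.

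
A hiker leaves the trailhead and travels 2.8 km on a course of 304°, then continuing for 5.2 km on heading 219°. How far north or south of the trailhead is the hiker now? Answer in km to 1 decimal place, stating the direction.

Leg 1 (304°, 2.8 km): east 2.8 sin 304° = -2.32, north 2.8 cos 304° = 1.57
Leg 2 (219°, 5.2 km): east 5.2 sin 219° = -3.27, north 5.2 cos 219° = -4.04
Net north component: -2.48 km.

2.5 km south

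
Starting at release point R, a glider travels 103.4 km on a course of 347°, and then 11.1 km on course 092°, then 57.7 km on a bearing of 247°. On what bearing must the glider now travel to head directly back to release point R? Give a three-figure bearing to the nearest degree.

140°

Leg 1 (347°, 103.4 km): east 103.4 sin 347° = -23.26, north 103.4 cos 347° = 100.75
Leg 2 (092°, 11.1 km): east 11.1 sin 92° = 11.09, north 11.1 cos 92° = -0.39
Leg 3 (247°, 57.7 km): east 57.7 sin 247° = -53.11, north 57.7 cos 247° = -22.55
Net displacement: -65.28 east, 77.82 north. Direction back to start is (65.28, -77.82): bearing = atan2(65.28, -77.82) mod 360° = 140.01° ≈ 140°.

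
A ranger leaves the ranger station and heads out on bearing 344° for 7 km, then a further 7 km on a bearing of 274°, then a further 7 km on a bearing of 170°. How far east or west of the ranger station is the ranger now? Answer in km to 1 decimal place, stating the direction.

7.7 km west

Leg 1 (344°, 7 km): east 7 sin 344° = -1.93, north 7 cos 344° = 6.73
Leg 2 (274°, 7 km): east 7 sin 274° = -6.98, north 7 cos 274° = 0.49
Leg 3 (170°, 7 km): east 7 sin 170° = 1.22, north 7 cos 170° = -6.89
Net east component: -7.70 km.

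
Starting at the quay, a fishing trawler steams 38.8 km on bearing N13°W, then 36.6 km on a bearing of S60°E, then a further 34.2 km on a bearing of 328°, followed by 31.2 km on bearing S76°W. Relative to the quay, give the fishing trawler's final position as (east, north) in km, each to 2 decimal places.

Leg 1 (N13°W, 38.8 km): east 38.8 sin 347° = -8.73, north 38.8 cos 347° = 37.81
Leg 2 (S60°E, 36.6 km): east 36.6 sin 120° = 31.70, north 36.6 cos 120° = -18.30
Leg 3 (328°, 34.2 km): east 34.2 sin 328° = -18.12, north 34.2 cos 328° = 29.00
Leg 4 (S76°W, 31.2 km): east 31.2 sin 256° = -30.27, north 31.2 cos 256° = -7.55
Summing: -25.43 km east, 40.96 km north → (-25.43, 40.96).

(-25.43, 40.96)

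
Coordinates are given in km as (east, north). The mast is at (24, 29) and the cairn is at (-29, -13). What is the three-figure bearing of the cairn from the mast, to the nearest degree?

232°

Δeast = -29 − 24 = -53.00; Δnorth = -13 − 29 = -42.00.
Bearing = atan2(Δeast, Δnorth) mod 360° = 231.60° ≈ 232°.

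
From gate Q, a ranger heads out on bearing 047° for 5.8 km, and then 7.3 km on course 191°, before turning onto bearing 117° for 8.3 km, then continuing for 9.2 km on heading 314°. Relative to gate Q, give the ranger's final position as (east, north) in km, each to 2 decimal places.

(3.63, -0.59)

Leg 1 (047°, 5.8 km): east 5.8 sin 47° = 4.24, north 5.8 cos 47° = 3.96
Leg 2 (191°, 7.3 km): east 7.3 sin 191° = -1.39, north 7.3 cos 191° = -7.17
Leg 3 (117°, 8.3 km): east 8.3 sin 117° = 7.40, north 8.3 cos 117° = -3.77
Leg 4 (314°, 9.2 km): east 9.2 sin 314° = -6.62, north 9.2 cos 314° = 6.39
Summing: 3.63 km east, -0.59 km north → (3.63, -0.59).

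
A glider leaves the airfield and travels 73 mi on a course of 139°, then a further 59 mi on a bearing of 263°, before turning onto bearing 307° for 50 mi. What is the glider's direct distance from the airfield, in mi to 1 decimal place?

60.0 mi

Leg 1 (139°, 73 mi): east 73 sin 139° = 47.89, north 73 cos 139° = -55.09
Leg 2 (263°, 59 mi): east 59 sin 263° = -58.56, north 59 cos 263° = -7.19
Leg 3 (307°, 50 mi): east 50 sin 307° = -39.93, north 50 cos 307° = 30.09
Net: -50.60 east, -32.19 north. Distance = √((-50.60)² + (-32.19)²) = 59.973 mi.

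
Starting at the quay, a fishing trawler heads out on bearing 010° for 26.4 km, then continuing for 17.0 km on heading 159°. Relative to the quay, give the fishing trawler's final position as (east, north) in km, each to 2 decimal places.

(10.68, 10.13)

Leg 1 (010°, 26.4 km): east 26.4 sin 10° = 4.58, north 26.4 cos 10° = 26.00
Leg 2 (159°, 17.0 km): east 17.0 sin 159° = 6.09, north 17.0 cos 159° = -15.87
Summing: 10.68 km east, 10.13 km north → (10.68, 10.13).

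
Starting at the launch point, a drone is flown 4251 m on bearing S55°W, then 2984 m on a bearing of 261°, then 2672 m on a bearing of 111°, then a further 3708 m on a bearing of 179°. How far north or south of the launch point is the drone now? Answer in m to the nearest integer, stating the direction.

7570 m south

Leg 1 (S55°W, 4251 m): east 4251 sin 235° = -3482.22, north 4251 cos 235° = -2438.27
Leg 2 (261°, 2984 m): east 2984 sin 261° = -2947.26, north 2984 cos 261° = -466.80
Leg 3 (111°, 2672 m): east 2672 sin 111° = 2494.53, north 2672 cos 111° = -957.56
Leg 4 (179°, 3708 m): east 3708 sin 179° = 64.71, north 3708 cos 179° = -3707.44
Net north component: -7570.07 m.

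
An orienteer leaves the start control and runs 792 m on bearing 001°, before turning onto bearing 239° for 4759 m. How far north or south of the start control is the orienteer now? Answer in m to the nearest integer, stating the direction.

1659 m south

Leg 1 (001°, 792 m): east 792 sin 1° = 13.82, north 792 cos 1° = 791.88
Leg 2 (239°, 4759 m): east 4759 sin 239° = -4079.26, north 4759 cos 239° = -2451.07
Net north component: -1659.19 m.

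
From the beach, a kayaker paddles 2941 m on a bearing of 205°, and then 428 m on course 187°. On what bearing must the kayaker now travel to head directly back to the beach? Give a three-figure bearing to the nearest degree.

023°

Leg 1 (205°, 2941 m): east 2941 sin 205° = -1242.92, north 2941 cos 205° = -2665.45
Leg 2 (187°, 428 m): east 428 sin 187° = -52.16, north 428 cos 187° = -424.81
Net displacement: -1295.08 east, -3090.26 north. Direction back to start is (1295.08, 3090.26): bearing = atan2(1295.08, 3090.26) mod 360° = 22.74° ≈ 023°.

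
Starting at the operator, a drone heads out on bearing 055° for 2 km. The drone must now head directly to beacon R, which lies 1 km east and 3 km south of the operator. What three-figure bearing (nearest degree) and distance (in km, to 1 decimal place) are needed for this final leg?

Leg 1 (055°, 2 km): east 2 sin 55° = 1.64, north 2 cos 55° = 1.15
Current position: (1.64, 1.15). Target: (1, -3). Remaining: Δeast = -0.64, Δnorth = -4.15.
Bearing = atan2(-0.64, -4.15) mod 360° = 188.75°; distance = √((-0.64)² + (-4.15)²) = 4.196 km.

189°, 4.2 km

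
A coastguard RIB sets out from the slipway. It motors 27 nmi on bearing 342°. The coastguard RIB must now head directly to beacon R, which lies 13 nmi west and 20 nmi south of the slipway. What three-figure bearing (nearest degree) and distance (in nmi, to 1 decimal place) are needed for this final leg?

Leg 1 (342°, 27 nmi): east 27 sin 342° = -8.34, north 27 cos 342° = 25.68
Current position: (-8.34, 25.68). Target: (-13, -20). Remaining: Δeast = -4.66, Δnorth = -45.68.
Bearing = atan2(-4.66, -45.68) mod 360° = 185.82°; distance = √((-4.66)² + (-45.68)²) = 45.915 nmi.

186°, 45.9 nmi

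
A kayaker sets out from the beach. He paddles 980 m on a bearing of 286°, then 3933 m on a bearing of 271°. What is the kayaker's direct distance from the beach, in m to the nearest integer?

Leg 1 (286°, 980 m): east 980 sin 286° = -942.04, north 980 cos 286° = 270.12
Leg 2 (271°, 3933 m): east 3933 sin 271° = -3932.40, north 3933 cos 271° = 68.64
Net: -4874.44 east, 338.76 north. Distance = √((-4874.44)² + (338.76)²) = 4886.195 m.

4886 m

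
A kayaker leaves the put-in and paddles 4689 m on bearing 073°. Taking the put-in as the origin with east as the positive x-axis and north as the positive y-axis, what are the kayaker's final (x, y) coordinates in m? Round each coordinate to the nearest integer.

(4484, 1371)

Leg 1 (073°, 4689 m): east 4689 sin 73° = 4484.11, north 4689 cos 73° = 1370.93
Summing: 4484.11 m east, 1370.93 m north → (4484, 1371).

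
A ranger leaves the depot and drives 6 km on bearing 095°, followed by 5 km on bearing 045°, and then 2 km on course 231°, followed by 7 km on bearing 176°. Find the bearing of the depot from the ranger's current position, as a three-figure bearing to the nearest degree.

Leg 1 (095°, 6 km): east 6 sin 95° = 5.98, north 6 cos 95° = -0.52
Leg 2 (045°, 5 km): east 5 sin 45° = 3.54, north 5 cos 45° = 3.54
Leg 3 (231°, 2 km): east 2 sin 231° = -1.55, north 2 cos 231° = -1.26
Leg 4 (176°, 7 km): east 7 sin 176° = 0.49, north 7 cos 176° = -6.98
Net displacement: 8.45 east, -5.23 north. Direction back to start is (-8.45, 5.23): bearing = atan2(-8.45, 5.23) mod 360° = 301.76° ≈ 302°.

302°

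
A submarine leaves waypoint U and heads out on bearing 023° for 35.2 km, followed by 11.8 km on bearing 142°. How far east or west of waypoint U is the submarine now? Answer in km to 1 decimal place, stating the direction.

Leg 1 (023°, 35.2 km): east 35.2 sin 23° = 13.75, north 35.2 cos 23° = 32.40
Leg 2 (142°, 11.8 km): east 11.8 sin 142° = 7.26, north 11.8 cos 142° = -9.30
Net east component: 21.02 km.

21.0 km east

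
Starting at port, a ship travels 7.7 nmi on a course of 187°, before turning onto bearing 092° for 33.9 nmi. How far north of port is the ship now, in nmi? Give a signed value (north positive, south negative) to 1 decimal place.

-8.8 nmi

Leg 1 (187°, 7.7 nmi): east 7.7 sin 187° = -0.94, north 7.7 cos 187° = -7.64
Leg 2 (092°, 33.9 nmi): east 33.9 sin 92° = 33.88, north 33.9 cos 92° = -1.18
Net north component: -8.83 nmi.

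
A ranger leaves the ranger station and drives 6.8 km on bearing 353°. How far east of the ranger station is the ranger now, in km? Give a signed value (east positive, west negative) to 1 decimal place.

-0.8 km

Leg 1 (353°, 6.8 km): east 6.8 sin 353° = -0.83, north 6.8 cos 353° = 6.75
Net east component: -0.83 km.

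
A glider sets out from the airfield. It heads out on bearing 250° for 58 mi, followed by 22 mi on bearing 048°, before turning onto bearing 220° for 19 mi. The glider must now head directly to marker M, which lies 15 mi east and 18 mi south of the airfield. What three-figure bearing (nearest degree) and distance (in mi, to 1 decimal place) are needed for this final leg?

089°, 65.4 mi

Leg 1 (250°, 58 mi): east 58 sin 250° = -54.50, north 58 cos 250° = -19.84
Leg 2 (048°, 22 mi): east 22 sin 48° = 16.35, north 22 cos 48° = 14.72
Leg 3 (220°, 19 mi): east 19 sin 220° = -12.21, north 19 cos 220° = -14.55
Current position: (-50.37, -19.67). Target: (15, -18). Remaining: Δeast = 65.37, Δnorth = 1.67.
Bearing = atan2(65.37, 1.67) mod 360° = 88.54°; distance = √((65.37)² + (1.67)²) = 65.387 mi.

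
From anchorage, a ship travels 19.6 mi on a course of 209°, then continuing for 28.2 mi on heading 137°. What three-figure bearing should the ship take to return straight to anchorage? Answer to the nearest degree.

Leg 1 (209°, 19.6 mi): east 19.6 sin 209° = -9.50, north 19.6 cos 209° = -17.14
Leg 2 (137°, 28.2 mi): east 28.2 sin 137° = 19.23, north 28.2 cos 137° = -20.62
Net displacement: 9.73 east, -37.77 north. Direction back to start is (-9.73, 37.77): bearing = atan2(-9.73, 37.77) mod 360° = 345.55° ≈ 346°.

346°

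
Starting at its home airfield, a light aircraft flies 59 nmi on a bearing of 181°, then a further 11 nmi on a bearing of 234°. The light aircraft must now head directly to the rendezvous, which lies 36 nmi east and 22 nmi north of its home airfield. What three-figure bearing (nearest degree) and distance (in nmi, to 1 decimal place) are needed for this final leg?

028°, 98.8 nmi

Leg 1 (181°, 59 nmi): east 59 sin 181° = -1.03, north 59 cos 181° = -58.99
Leg 2 (234°, 11 nmi): east 11 sin 234° = -8.90, north 11 cos 234° = -6.47
Current position: (-9.93, -65.46). Target: (36, 22). Remaining: Δeast = 45.93, Δnorth = 87.46.
Bearing = atan2(45.93, 87.46) mod 360° = 27.71°; distance = √((45.93)² + (87.46)²) = 98.783 nmi.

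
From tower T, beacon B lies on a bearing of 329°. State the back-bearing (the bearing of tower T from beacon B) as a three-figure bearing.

149°

Back-bearing = 329° − 180° = 149°.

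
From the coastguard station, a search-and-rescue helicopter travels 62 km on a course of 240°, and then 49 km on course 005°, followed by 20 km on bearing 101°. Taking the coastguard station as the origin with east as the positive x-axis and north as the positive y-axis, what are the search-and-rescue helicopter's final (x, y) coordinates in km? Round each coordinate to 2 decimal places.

Leg 1 (240°, 62 km): east 62 sin 240° = -53.69, north 62 cos 240° = -31.00
Leg 2 (005°, 49 km): east 49 sin 5° = 4.27, north 49 cos 5° = 48.81
Leg 3 (101°, 20 km): east 20 sin 101° = 19.63, north 20 cos 101° = -3.82
Summing: -29.79 km east, 14.00 km north → (-29.79, 14.00).

(-29.79, 14.00)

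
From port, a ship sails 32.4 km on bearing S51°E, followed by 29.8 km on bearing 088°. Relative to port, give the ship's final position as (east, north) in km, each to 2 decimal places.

(54.96, -19.35)

Leg 1 (S51°E, 32.4 km): east 32.4 sin 129° = 25.18, north 32.4 cos 129° = -20.39
Leg 2 (088°, 29.8 km): east 29.8 sin 88° = 29.78, north 29.8 cos 88° = 1.04
Summing: 54.96 km east, -19.35 km north → (54.96, -19.35).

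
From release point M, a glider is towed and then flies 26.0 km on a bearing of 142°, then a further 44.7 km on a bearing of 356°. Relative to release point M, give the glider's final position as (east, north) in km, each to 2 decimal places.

(12.89, 24.10)

Leg 1 (142°, 26.0 km): east 26.0 sin 142° = 16.01, north 26.0 cos 142° = -20.49
Leg 2 (356°, 44.7 km): east 44.7 sin 356° = -3.12, north 44.7 cos 356° = 44.59
Summing: 12.89 km east, 24.10 km north → (12.89, 24.10).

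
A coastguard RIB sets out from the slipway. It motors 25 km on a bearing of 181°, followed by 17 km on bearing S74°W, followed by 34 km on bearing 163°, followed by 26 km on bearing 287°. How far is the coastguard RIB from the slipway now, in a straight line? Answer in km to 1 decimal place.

Leg 1 (181°, 25 km): east 25 sin 181° = -0.44, north 25 cos 181° = -25.00
Leg 2 (S74°W, 17 km): east 17 sin 254° = -16.34, north 17 cos 254° = -4.69
Leg 3 (163°, 34 km): east 34 sin 163° = 9.94, north 34 cos 163° = -32.51
Leg 4 (287°, 26 km): east 26 sin 287° = -24.86, north 26 cos 287° = 7.60
Net: -31.70 east, -54.59 north. Distance = √((-31.70)² + (-54.59)²) = 63.131 km.

63.1 km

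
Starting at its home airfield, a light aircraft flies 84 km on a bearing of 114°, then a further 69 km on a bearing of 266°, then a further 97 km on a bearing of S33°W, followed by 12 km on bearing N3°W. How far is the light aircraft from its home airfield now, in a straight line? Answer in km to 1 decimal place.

117.5 km

Leg 1 (114°, 84 km): east 84 sin 114° = 76.74, north 84 cos 114° = -34.17
Leg 2 (266°, 69 km): east 69 sin 266° = -68.83, north 69 cos 266° = -4.81
Leg 3 (S33°W, 97 km): east 97 sin 213° = -52.83, north 97 cos 213° = -81.35
Leg 4 (N3°W, 12 km): east 12 sin 357° = -0.63, north 12 cos 357° = 11.98
Net: -45.55 east, -108.35 north. Distance = √((-45.55)² + (-108.35)²) = 117.533 km.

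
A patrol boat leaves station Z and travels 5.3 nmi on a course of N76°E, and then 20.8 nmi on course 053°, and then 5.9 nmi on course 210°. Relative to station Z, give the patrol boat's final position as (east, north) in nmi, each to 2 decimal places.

(18.80, 8.69)

Leg 1 (N76°E, 5.3 nmi): east 5.3 sin 76° = 5.14, north 5.3 cos 76° = 1.28
Leg 2 (053°, 20.8 nmi): east 20.8 sin 53° = 16.61, north 20.8 cos 53° = 12.52
Leg 3 (210°, 5.9 nmi): east 5.9 sin 210° = -2.95, north 5.9 cos 210° = -5.11
Summing: 18.80 nmi east, 8.69 nmi north → (18.80, 8.69).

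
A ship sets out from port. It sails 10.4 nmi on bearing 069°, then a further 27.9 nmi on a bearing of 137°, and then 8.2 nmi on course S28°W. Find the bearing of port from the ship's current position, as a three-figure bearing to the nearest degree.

Leg 1 (069°, 10.4 nmi): east 10.4 sin 69° = 9.71, north 10.4 cos 69° = 3.73
Leg 2 (137°, 27.9 nmi): east 27.9 sin 137° = 19.03, north 27.9 cos 137° = -20.40
Leg 3 (S28°W, 8.2 nmi): east 8.2 sin 208° = -3.85, north 8.2 cos 208° = -7.24
Net displacement: 24.89 east, -23.92 north. Direction back to start is (-24.89, 23.92): bearing = atan2(-24.89, 23.92) mod 360° = 313.86° ≈ 314°.

314°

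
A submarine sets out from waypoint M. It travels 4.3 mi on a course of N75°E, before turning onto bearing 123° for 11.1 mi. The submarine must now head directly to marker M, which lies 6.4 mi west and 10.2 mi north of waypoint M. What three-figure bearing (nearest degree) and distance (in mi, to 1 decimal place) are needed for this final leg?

Leg 1 (N75°E, 4.3 mi): east 4.3 sin 75° = 4.15, north 4.3 cos 75° = 1.11
Leg 2 (123°, 11.1 mi): east 11.1 sin 123° = 9.31, north 11.1 cos 123° = -6.05
Current position: (13.46, -4.93). Target: (-6.4, 10.2). Remaining: Δeast = -19.86, Δnorth = 15.13.
Bearing = atan2(-19.86, 15.13) mod 360° = 307.30°; distance = √((-19.86)² + (15.13)²) = 24.970 mi.

307°, 25.0 mi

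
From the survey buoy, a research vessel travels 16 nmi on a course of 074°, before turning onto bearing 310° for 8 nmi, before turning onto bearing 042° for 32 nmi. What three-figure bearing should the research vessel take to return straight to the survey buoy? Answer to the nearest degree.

223°

Leg 1 (074°, 16 nmi): east 16 sin 74° = 15.38, north 16 cos 74° = 4.41
Leg 2 (310°, 8 nmi): east 8 sin 310° = -6.13, north 8 cos 310° = 5.14
Leg 3 (042°, 32 nmi): east 32 sin 42° = 21.41, north 32 cos 42° = 23.78
Net displacement: 30.66 east, 33.33 north. Direction back to start is (-30.66, -33.33): bearing = atan2(-30.66, -33.33) mod 360° = 222.61° ≈ 223°.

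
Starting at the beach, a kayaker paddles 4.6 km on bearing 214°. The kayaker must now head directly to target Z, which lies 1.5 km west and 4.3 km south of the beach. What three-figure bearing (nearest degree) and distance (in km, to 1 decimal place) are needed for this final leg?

114°, 1.2 km

Leg 1 (214°, 4.6 km): east 4.6 sin 214° = -2.57, north 4.6 cos 214° = -3.81
Current position: (-2.57, -3.81). Target: (-1.5, -4.3). Remaining: Δeast = 1.07, Δnorth = -0.49.
Bearing = atan2(1.07, -0.49) mod 360° = 114.40°; distance = √((1.07)² + (-0.49)²) = 1.177 km.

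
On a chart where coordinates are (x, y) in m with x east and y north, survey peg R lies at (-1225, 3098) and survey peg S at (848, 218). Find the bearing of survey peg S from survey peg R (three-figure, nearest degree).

Δeast = 848 − -1225 = 2073.00; Δnorth = 218 − 3098 = -2880.00.
Bearing = atan2(Δeast, Δnorth) mod 360° = 144.25° ≈ 144°.

144°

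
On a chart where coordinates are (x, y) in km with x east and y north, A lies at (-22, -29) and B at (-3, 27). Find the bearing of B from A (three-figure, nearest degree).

Δeast = -3 − -22 = 19.00; Δnorth = 27 − -29 = 56.00.
Bearing = atan2(Δeast, Δnorth) mod 360° = 18.74° ≈ 019°.

019°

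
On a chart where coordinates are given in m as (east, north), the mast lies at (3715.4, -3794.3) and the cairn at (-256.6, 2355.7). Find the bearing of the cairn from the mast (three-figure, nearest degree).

Δeast = -256.6 − 3715.4 = -3972.00; Δnorth = 2355.7 − -3794.3 = 6150.00.
Bearing = atan2(Δeast, Δnorth) mod 360° = 327.14° ≈ 327°.

327°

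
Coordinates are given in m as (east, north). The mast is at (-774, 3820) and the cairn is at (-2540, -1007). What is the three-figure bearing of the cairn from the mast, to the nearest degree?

200°

Δeast = -2540 − -774 = -1766.00; Δnorth = -1007 − 3820 = -4827.00.
Bearing = atan2(Δeast, Δnorth) mod 360° = 200.10° ≈ 200°.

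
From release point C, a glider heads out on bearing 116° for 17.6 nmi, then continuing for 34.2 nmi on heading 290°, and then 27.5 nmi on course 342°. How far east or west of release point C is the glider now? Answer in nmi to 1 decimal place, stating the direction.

Leg 1 (116°, 17.6 nmi): east 17.6 sin 116° = 15.82, north 17.6 cos 116° = -7.72
Leg 2 (290°, 34.2 nmi): east 34.2 sin 290° = -32.14, north 34.2 cos 290° = 11.70
Leg 3 (342°, 27.5 nmi): east 27.5 sin 342° = -8.50, north 27.5 cos 342° = 26.15
Net east component: -24.82 nmi.

24.8 nmi west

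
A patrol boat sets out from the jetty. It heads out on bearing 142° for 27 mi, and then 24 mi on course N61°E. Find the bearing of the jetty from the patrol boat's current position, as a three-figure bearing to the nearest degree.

Leg 1 (142°, 27 mi): east 27 sin 142° = 16.62, north 27 cos 142° = -21.28
Leg 2 (N61°E, 24 mi): east 24 sin 61° = 20.99, north 24 cos 61° = 11.64
Net displacement: 37.61 east, -9.64 north. Direction back to start is (-37.61, 9.64): bearing = atan2(-37.61, 9.64) mod 360° = 284.38° ≈ 284°.

284°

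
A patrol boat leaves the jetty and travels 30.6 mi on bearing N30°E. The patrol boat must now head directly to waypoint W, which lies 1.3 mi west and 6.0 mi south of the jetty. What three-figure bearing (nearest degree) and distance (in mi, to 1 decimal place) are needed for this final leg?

207°, 36.5 mi

Leg 1 (N30°E, 30.6 mi): east 30.6 sin 30° = 15.30, north 30.6 cos 30° = 26.50
Current position: (15.30, 26.50). Target: (-1.3, -6.0). Remaining: Δeast = -16.60, Δnorth = -32.50.
Bearing = atan2(-16.60, -32.50) mod 360° = 207.06°; distance = √((-16.60)² + (-32.50)²) = 36.494 mi.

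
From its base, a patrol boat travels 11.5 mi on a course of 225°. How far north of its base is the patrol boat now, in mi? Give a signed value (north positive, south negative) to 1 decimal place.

-8.1 mi

Leg 1 (225°, 11.5 mi): east 11.5 sin 225° = -8.13, north 11.5 cos 225° = -8.13
Net north component: -8.13 mi.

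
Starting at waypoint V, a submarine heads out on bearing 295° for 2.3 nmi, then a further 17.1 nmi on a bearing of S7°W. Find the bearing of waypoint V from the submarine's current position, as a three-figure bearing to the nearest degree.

Leg 1 (295°, 2.3 nmi): east 2.3 sin 295° = -2.08, north 2.3 cos 295° = 0.97
Leg 2 (S7°W, 17.1 nmi): east 17.1 sin 187° = -2.08, north 17.1 cos 187° = -16.97
Net displacement: -4.17 east, -16.00 north. Direction back to start is (4.17, 16.00): bearing = atan2(4.17, 16.00) mod 360° = 14.60° ≈ 015°.

015°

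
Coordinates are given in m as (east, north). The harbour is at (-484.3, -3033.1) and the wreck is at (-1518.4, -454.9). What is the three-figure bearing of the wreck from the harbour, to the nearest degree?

Δeast = -1518.4 − -484.3 = -1034.10; Δnorth = -454.9 − -3033.1 = 2578.20.
Bearing = atan2(Δeast, Δnorth) mod 360° = 338.14° ≈ 338°.

338°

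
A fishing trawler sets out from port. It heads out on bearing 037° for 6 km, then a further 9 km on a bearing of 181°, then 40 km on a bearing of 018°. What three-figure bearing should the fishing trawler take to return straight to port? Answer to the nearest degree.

Leg 1 (037°, 6 km): east 6 sin 37° = 3.61, north 6 cos 37° = 4.79
Leg 2 (181°, 9 km): east 9 sin 181° = -0.16, north 9 cos 181° = -9.00
Leg 3 (018°, 40 km): east 40 sin 18° = 12.36, north 40 cos 18° = 38.04
Net displacement: 15.81 east, 33.84 north. Direction back to start is (-15.81, -33.84): bearing = atan2(-15.81, -33.84) mod 360° = 205.05° ≈ 205°.

205°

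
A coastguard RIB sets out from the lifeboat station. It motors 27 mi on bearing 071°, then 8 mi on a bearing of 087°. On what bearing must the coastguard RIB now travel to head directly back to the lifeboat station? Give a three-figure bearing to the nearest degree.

255°

Leg 1 (071°, 27 mi): east 27 sin 71° = 25.53, north 27 cos 71° = 8.79
Leg 2 (087°, 8 mi): east 8 sin 87° = 7.99, north 8 cos 87° = 0.42
Net displacement: 33.52 east, 9.21 north. Direction back to start is (-33.52, -9.21): bearing = atan2(-33.52, -9.21) mod 360° = 254.64° ≈ 255°.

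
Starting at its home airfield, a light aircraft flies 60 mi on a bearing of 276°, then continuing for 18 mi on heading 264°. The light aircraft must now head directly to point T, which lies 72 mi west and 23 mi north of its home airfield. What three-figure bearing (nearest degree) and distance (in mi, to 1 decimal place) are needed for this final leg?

Leg 1 (276°, 60 mi): east 60 sin 276° = -59.67, north 60 cos 276° = 6.27
Leg 2 (264°, 18 mi): east 18 sin 264° = -17.90, north 18 cos 264° = -1.88
Current position: (-77.57, 4.39). Target: (-72, 23). Remaining: Δeast = 5.57, Δnorth = 18.61.
Bearing = atan2(5.57, 18.61) mod 360° = 16.67°; distance = √((5.57)² + (18.61)²) = 19.426 mi.

017°, 19.4 mi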